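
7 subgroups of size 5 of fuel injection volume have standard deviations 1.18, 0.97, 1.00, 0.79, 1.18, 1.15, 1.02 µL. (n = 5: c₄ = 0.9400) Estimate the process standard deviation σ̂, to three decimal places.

1.108

s̄ = (1.18 + 0.97 + 1.00 + 0.79 + 1.18 + 1.15 + 1.02) / 7 = 1.0414
σ̂ = s̄ / c₄ = 1.0414 / 0.9400 = 1.1079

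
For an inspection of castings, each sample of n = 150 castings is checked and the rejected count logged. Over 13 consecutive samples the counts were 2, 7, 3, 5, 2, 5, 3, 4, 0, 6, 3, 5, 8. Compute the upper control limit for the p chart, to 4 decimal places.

p̄ = Σdᵢ / (k·n) = 53 / (13 × 150) = 0.02718
UCL = p̄ + 3·√(p̄(1−p̄)/n) = 0.02718 + 3 × √(0.02718×0.97282/150) = 0.02718 + 3 × 0.01328 = 0.06701

0.0670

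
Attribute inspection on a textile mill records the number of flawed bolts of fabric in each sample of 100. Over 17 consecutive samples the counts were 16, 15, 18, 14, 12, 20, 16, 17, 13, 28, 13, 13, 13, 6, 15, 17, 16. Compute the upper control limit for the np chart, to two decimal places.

p̄ = Σdᵢ / (k·n) = 262 / (17 × 100) = 0.15412
UCL = np̄ + 3·√(np̄(1−p̄)) = 15.4118 + 3 × √(15.4118×0.84588) = 15.4118 + 3 × 3.6106 = 26.2436

26.24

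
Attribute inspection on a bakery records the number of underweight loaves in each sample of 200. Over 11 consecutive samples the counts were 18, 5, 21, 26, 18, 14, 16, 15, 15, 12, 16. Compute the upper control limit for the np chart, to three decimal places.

p̄ = Σdᵢ / (k·n) = 176 / (11 × 200) = 0.08000
UCL = np̄ + 3·√(np̄(1−p̄)) = 16.0000 + 3 × √(16.0000×0.92000) = 16.0000 + 3 × 3.8367 = 27.5100

27.510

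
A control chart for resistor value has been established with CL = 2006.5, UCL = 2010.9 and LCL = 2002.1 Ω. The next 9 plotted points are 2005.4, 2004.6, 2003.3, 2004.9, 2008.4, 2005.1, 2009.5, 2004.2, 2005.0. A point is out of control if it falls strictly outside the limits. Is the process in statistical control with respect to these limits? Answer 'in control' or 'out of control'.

in control

All 9 points lie within [2002.1, 2010.9].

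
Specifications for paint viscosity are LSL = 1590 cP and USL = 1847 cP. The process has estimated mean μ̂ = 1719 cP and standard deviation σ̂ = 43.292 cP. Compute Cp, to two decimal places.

0.99

Cp = (USL − LSL) / (6σ̂) = (1847 − 1590) / (6 × 43.292) = 257.0000 / 259.7520 = 0.9894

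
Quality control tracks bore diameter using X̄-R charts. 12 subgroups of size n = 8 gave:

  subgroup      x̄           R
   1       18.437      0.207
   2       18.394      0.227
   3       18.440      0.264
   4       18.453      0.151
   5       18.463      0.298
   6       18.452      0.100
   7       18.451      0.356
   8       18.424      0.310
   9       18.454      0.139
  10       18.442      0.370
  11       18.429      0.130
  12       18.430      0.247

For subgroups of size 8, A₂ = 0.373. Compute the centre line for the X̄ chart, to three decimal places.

18.439

X̄̄ = (18.437 + 18.394 + 18.440 + 18.453 + 18.463 + 18.452 + 18.451 + 18.424 + 18.454 + 18.442 + 18.429 + 18.430) / 12 = 221.2690 / 12 = 18.4391
CL = X̄̄ = 18.4391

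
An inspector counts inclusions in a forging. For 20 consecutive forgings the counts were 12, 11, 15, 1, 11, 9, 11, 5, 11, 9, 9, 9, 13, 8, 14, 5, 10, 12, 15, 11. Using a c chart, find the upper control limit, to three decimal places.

c̄ = (12 + 11 + 15 + 1 + 11 + 9 + 11 + 5 + 11 + 9 + 9 + 9 + 13 + 8 + 14 + 5 + 10 + 12 + 15 + 11) / 20 = 201 / 20 = 10.0500
UCL = c̄ + 3√c̄ = 10.0500 + 3 × √10.0500 = 10.0500 + 3 × 3.1702 = 19.5605

19.561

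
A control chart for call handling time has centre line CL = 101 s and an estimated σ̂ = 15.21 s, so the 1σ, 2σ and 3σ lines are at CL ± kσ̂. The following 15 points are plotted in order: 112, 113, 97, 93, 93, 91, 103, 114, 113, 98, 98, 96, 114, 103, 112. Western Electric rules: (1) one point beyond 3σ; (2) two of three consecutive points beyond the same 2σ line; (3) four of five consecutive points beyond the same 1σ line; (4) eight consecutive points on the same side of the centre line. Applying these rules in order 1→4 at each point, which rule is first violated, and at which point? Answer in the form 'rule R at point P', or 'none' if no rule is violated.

Zone of each point (C = within 1σ̂, B = 1σ̂–2σ̂, A = 2σ̂–3σ̂, * = beyond 3σ̂; sign = side of CL): 1:+C, 2:+C, 3:-C, 4:-C, 5:-C, 6:-C, 7:+C, 8:+C, 9:+C, 10:-C, 11:-C, 12:-C, 13:+C, 14:+C, 15:+C
No rule fires across all 15 points.

none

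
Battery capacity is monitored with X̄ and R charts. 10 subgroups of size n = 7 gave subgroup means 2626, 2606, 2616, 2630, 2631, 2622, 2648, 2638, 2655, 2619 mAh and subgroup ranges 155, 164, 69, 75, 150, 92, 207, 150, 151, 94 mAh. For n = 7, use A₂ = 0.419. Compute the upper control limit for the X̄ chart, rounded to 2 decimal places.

2683.86

X̄̄ = (2626 + 2606 + 2616 + 2630 + 2631 + 2622 + 2648 + 2638 + 2655 + 2619) / 10 = 26291.0000 / 10 = 2629.1000
R̄ = (155 + 164 + 69 + 75 + 150 + 92 + 207 + 150 + 151 + 94) / 10 = 1307.0000 / 10 = 130.7000
UCL = X̄̄ + A₂·R̄ = 2629.1000 + 0.419 × 130.7000 = 2683.8633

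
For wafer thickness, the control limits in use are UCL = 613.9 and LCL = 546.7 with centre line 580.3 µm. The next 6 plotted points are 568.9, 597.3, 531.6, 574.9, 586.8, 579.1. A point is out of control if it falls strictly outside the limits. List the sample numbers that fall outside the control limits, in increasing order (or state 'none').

3

Compare each point to [546.7, 613.9]: sample 3 = 531.6 < LCL.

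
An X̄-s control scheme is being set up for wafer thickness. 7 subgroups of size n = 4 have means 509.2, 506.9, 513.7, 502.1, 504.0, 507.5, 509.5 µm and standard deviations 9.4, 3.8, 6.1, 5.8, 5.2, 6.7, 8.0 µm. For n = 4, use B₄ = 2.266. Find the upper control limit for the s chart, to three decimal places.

14.567

s̄ = (9.4 + 3.8 + 6.1 + 5.8 + 5.2 + 6.7 + 8.0) / 7 = 6.4286
UCL_s = B₄·s̄ = 2.266 × 6.4286 = 14.5671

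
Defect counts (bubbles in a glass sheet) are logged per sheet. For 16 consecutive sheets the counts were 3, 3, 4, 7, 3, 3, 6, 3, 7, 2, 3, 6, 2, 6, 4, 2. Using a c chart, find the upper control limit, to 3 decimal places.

10.000

c̄ = (3 + 3 + 4 + 7 + 3 + 3 + 6 + 3 + 7 + 2 + 3 + 6 + 2 + 6 + 4 + 2) / 16 = 64 / 16 = 4.0000
UCL = c̄ + 3√c̄ = 4.0000 + 3 × √4.0000 = 4.0000 + 3 × 2.0000 = 10.0000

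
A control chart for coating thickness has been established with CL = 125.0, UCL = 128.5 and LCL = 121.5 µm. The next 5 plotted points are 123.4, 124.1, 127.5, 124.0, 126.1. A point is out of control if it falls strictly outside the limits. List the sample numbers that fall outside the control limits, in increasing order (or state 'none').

none

All 5 points lie within [121.5, 128.5].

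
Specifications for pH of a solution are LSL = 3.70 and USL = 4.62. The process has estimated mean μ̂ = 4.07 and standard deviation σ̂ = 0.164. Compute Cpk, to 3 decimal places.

0.752

Cpu = (USL − μ̂) / (3σ̂) = (4.62 − 4.07) / (3 × 0.164) = 1.1179; Cpl = (μ̂ − LSL) / (3σ̂) = (4.07 − 3.70) / (3 × 0.164) = 0.7520; Cpk = min(Cpu, Cpl) = 0.7520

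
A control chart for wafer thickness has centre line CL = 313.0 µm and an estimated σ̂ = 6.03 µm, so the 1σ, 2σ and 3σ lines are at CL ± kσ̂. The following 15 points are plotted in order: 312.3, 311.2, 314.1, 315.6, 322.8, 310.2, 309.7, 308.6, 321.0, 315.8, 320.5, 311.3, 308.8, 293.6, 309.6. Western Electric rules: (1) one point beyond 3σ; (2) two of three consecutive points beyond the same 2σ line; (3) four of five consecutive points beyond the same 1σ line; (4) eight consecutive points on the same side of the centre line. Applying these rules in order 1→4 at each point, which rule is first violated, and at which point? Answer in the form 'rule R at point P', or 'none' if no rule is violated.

Zone of each point (C = within 1σ̂, B = 1σ̂–2σ̂, A = 2σ̂–3σ̂, * = beyond 3σ̂; sign = side of CL): 1:-C, 2:-C, 3:+C, 4:+C, 5:+B, 6:-C, 7:-C, 8:-C, 9:+B, 10:+C, 11:+B, 12:-C, 13:-C, 14:-*, 15:-C
Rule 1 (one point beyond the 3σ limits) is satisfied at point 14.

rule 1 at point 14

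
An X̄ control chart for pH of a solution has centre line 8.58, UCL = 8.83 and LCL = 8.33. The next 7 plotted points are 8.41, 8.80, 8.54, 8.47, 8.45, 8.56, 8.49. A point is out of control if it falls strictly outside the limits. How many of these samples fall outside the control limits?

0

All 7 points lie within [8.33, 8.83].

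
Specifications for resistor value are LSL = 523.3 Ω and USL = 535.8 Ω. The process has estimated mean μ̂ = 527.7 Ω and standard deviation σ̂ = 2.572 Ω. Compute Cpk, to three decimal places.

Cpu = (USL − μ̂) / (3σ̂) = (535.8 − 527.7) / (3 × 2.572) = 1.0498; Cpl = (μ̂ − LSL) / (3σ̂) = (527.7 − 523.3) / (3 × 2.572) = 0.5702; Cpk = min(Cpu, Cpl) = 0.5702

0.570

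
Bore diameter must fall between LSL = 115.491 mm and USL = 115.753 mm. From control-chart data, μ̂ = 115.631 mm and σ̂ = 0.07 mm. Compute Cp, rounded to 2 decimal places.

Cp = (USL − LSL) / (6σ̂) = (115.753 − 115.491) / (6 × 0.07) = 0.2620 / 0.4200 = 0.6238

0.62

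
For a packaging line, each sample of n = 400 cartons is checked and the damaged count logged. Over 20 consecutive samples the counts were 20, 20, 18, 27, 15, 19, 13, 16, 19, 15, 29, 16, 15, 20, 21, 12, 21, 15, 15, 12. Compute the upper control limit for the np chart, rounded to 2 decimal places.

p̄ = Σdᵢ / (k·n) = 358 / (20 × 400) = 0.04475
UCL = np̄ + 3·√(np̄(1−p̄)) = 17.9000 + 3 × √(17.9000×0.95525) = 17.9000 + 3 × 4.1351 = 30.3053

30.31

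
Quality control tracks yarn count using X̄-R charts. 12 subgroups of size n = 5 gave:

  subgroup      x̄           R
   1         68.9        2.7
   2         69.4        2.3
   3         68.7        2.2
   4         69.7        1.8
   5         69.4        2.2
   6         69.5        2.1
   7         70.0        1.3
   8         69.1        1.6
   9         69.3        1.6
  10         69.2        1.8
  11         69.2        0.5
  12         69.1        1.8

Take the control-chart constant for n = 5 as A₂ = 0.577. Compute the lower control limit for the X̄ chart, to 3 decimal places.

68.239

X̄̄ = (68.9 + 69.4 + 68.7 + 69.7 + 69.4 + 69.5 + 70.0 + 69.1 + 69.3 + 69.2 + 69.2 + 69.1) / 12 = 831.5000 / 12 = 69.2917
R̄ = (2.7 + 2.3 + 2.2 + 1.8 + 2.2 + 2.1 + 1.3 + 1.6 + 1.6 + 1.8 + 0.5 + 1.8) / 12 = 21.9000 / 12 = 1.8250
LCL = X̄̄ − A₂·R̄ = 69.2917 − 0.577 × 1.8250 = 68.2386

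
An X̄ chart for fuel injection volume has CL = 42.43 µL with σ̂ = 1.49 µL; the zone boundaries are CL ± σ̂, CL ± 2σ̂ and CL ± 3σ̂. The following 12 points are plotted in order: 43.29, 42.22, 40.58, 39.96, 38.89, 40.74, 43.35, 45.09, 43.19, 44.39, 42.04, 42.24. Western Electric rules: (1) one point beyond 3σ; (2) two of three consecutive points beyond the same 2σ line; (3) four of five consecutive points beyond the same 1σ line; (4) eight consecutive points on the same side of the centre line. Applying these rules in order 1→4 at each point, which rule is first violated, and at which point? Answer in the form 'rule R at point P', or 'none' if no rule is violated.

rule 3 at point 6

Zone of each point (C = within 1σ̂, B = 1σ̂–2σ̂, A = 2σ̂–3σ̂, * = beyond 3σ̂; sign = side of CL): 1:+C, 2:-C, 3:-B, 4:-B, 5:-A, 6:-B, 7:+C, 8:+B, 9:+C, 10:+B, 11:-C, 12:-C
Rule 3 (four of five consecutive points beyond the same 1σ limit) is satisfied at point 6.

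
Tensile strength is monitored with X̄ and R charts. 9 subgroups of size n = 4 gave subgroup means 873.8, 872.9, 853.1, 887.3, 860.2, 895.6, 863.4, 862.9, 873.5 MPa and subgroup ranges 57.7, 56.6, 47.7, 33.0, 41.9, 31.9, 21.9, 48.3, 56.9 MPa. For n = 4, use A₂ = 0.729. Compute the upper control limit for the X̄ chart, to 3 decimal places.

903.479

X̄̄ = (873.8 + 872.9 + 853.1 + 887.3 + 860.2 + 895.6 + 863.4 + 862.9 + 873.5) / 9 = 7842.7000 / 9 = 871.4111
R̄ = (57.7 + 56.6 + 47.7 + 33.0 + 41.9 + 31.9 + 21.9 + 48.3 + 56.9) / 9 = 395.9000 / 9 = 43.9889
UCL = X̄̄ + A₂·R̄ = 871.4111 + 0.729 × 43.9889 = 903.4790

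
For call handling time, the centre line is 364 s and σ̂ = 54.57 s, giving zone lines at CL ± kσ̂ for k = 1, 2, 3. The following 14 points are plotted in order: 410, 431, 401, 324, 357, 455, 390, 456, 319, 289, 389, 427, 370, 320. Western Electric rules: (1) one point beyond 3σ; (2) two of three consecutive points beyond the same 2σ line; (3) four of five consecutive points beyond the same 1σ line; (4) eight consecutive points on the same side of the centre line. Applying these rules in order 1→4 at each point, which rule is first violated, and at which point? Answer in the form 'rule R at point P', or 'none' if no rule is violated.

none

Zone of each point (C = within 1σ̂, B = 1σ̂–2σ̂, A = 2σ̂–3σ̂, * = beyond 3σ̂; sign = side of CL): 1:+C, 2:+B, 3:+C, 4:-C, 5:-C, 6:+B, 7:+C, 8:+B, 9:-C, 10:-B, 11:+C, 12:+B, 13:+C, 14:-C
No rule fires across all 14 points.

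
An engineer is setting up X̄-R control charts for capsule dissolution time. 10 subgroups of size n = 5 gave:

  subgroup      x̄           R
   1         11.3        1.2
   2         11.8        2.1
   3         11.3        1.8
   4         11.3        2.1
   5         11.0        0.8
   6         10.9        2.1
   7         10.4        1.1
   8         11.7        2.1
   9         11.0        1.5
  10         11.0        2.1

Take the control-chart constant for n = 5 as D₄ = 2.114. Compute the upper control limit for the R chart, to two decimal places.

3.57

R̄ = (1.2 + 2.1 + 1.8 + 2.1 + 0.8 + 2.1 + 1.1 + 2.1 + 1.5 + 2.1) / 10 = 16.9000 / 10 = 1.6900
UCL_R = D₄·R̄ = 2.114 × 1.6900 = 3.5727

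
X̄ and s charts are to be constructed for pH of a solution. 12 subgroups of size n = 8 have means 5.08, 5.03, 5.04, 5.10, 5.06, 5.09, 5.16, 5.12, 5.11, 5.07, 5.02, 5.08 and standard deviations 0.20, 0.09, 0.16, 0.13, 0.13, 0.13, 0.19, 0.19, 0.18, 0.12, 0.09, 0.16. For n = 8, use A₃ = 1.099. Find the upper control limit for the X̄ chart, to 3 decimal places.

X̄̄ = (5.08 + 5.03 + 5.04 + 5.10 + 5.06 + 5.09 + 5.16 + 5.12 + 5.11 + 5.07 + 5.02 + 5.08) / 12 = 5.0800
s̄ = (0.20 + 0.09 + 0.16 + 0.13 + 0.13 + 0.13 + 0.19 + 0.19 + 0.18 + 0.12 + 0.09 + 0.16) / 12 = 0.1475
UCL = X̄̄ + A₃·s̄ = 5.0800 + 1.099 × 0.1475 = 5.2421

5.242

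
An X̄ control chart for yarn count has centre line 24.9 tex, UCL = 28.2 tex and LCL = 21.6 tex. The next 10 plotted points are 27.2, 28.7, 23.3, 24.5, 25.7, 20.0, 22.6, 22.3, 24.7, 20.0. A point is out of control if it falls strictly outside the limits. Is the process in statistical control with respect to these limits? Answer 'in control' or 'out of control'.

Compare each point to [21.6, 28.2]: sample 2 = 28.7 > UCL; sample 6 = 20.0 < LCL; sample 10 = 20.0 < LCL.

out of control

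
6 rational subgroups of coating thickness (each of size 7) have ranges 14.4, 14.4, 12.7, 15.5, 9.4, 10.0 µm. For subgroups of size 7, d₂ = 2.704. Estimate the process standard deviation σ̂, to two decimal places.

R̄ = (14.4 + 14.4 + 12.7 + 15.5 + 9.4 + 10.0) / 6 = 12.7333
σ̂ = R̄ / d₂ = 12.7333 / 2.704 = 4.7091

4.71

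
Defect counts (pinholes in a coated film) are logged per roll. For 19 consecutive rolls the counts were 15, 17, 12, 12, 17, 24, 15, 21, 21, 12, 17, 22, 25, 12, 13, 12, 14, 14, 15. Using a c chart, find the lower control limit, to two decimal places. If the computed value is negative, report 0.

4.20

c̄ = (15 + 17 + 12 + 12 + 17 + 24 + 15 + 21 + 21 + 12 + 17 + 22 + 25 + 12 + 13 + 12 + 14 + 14 + 15) / 19 = 310 / 19 = 16.3158
LCL = c̄ − 3√c̄ = 16.3158 − 3 × 4.0393 = 4.1979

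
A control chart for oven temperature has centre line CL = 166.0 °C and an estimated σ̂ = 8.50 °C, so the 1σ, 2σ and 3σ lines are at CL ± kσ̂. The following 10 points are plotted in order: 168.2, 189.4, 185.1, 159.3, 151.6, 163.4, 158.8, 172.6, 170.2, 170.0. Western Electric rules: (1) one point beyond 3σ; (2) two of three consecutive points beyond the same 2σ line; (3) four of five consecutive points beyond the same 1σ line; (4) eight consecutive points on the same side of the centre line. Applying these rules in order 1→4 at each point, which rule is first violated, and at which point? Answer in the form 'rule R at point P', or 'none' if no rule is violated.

rule 2 at point 3

Zone of each point (C = within 1σ̂, B = 1σ̂–2σ̂, A = 2σ̂–3σ̂, * = beyond 3σ̂; sign = side of CL): 1:+C, 2:+A, 3:+A, 4:-C, 5:-B, 6:-C, 7:-C, 8:+C, 9:+C, 10:+C
Rule 2 (two of three consecutive points beyond the same 2σ limit) is satisfied at point 3.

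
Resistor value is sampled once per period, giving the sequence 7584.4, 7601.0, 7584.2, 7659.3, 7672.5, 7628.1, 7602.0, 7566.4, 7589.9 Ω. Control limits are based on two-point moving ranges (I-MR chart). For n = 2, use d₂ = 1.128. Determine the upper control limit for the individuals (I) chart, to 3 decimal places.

X̄ = (7584.4 + 7601.0 + 7584.2 + 7659.3 + 7672.5 + 7628.1 + 7602.0 + 7566.4 + 7589.9) / 9 = 7609.7556
Moving ranges: 16.6, 16.8, 75.1, 13.2, 44.4, 26.1, 35.6, 23.5; M̄R̄ = 251.3000 / 8 = 31.4125
UCL = X̄ + 3·M̄R̄/d₂ = 7609.7556 + 3 × 31.4125 / 1.128 = 7693.2994

7693.299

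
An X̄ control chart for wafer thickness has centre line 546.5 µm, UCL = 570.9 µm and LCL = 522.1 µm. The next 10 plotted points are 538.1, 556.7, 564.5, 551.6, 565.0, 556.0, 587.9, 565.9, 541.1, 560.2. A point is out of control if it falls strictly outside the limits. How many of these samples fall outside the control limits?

1

Compare each point to [522.1, 570.9]: sample 7 = 587.9 > UCL.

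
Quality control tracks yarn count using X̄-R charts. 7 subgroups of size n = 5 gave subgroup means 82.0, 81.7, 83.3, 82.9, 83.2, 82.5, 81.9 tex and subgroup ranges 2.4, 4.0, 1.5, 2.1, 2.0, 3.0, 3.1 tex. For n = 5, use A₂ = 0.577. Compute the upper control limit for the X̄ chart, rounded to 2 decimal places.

83.99

X̄̄ = (82.0 + 81.7 + 83.3 + 82.9 + 83.2 + 82.5 + 81.9) / 7 = 577.5000 / 7 = 82.5000
R̄ = (2.4 + 4.0 + 1.5 + 2.1 + 2.0 + 3.0 + 3.1) / 7 = 18.1000 / 7 = 2.5857
UCL = X̄̄ + A₂·R̄ = 82.5000 + 0.577 × 2.5857 = 83.9920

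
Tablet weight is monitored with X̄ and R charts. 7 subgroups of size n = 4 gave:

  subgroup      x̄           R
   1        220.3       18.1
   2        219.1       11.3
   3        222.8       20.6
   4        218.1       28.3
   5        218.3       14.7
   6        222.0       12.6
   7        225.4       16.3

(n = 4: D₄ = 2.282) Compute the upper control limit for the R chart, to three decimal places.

39.739

R̄ = (18.1 + 11.3 + 20.6 + 28.3 + 14.7 + 12.6 + 16.3) / 7 = 121.9000 / 7 = 17.4143
UCL_R = D₄·R̄ = 2.282 × 17.4143 = 39.7394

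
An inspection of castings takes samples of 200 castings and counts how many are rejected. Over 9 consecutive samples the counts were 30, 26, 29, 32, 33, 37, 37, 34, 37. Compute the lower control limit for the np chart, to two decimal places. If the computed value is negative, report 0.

17.07

p̄ = Σdᵢ / (k·n) = 295 / (9 × 200) = 0.16389
LCL = np̄ − 3·√(np̄(1−p̄)) = 32.7778 − 3 × 5.2351 = 17.0726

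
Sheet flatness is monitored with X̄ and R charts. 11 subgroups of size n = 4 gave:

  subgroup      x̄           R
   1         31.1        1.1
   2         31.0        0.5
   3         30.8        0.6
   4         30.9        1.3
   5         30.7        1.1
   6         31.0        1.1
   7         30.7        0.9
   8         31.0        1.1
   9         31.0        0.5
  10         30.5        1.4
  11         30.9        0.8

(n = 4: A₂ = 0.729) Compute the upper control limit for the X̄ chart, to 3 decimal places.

31.562

X̄̄ = (31.1 + 31.0 + 30.8 + 30.9 + 30.7 + 31.0 + 30.7 + 31.0 + 31.0 + 30.5 + 30.9) / 11 = 339.6000 / 11 = 30.8727
R̄ = (1.1 + 0.5 + 0.6 + 1.3 + 1.1 + 1.1 + 0.9 + 1.1 + 0.5 + 1.4 + 0.8) / 11 = 10.4000 / 11 = 0.9455
UCL = X̄̄ + A₂·R̄ = 30.8727 + 0.729 × 0.9455 = 31.5620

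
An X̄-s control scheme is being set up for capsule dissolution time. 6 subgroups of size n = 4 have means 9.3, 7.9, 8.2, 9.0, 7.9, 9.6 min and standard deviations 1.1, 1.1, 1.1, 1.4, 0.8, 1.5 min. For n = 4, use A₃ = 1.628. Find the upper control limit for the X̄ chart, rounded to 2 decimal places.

X̄̄ = (9.3 + 7.9 + 8.2 + 9.0 + 7.9 + 9.6) / 6 = 8.6500
s̄ = (1.1 + 1.1 + 1.1 + 1.4 + 0.8 + 1.5) / 6 = 1.1667
UCL = X̄̄ + A₃·s̄ = 8.6500 + 1.628 × 1.1667 = 10.5493

10.55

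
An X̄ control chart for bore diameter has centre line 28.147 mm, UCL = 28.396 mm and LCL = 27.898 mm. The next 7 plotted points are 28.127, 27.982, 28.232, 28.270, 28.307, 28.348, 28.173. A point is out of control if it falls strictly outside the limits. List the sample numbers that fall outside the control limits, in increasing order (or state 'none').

none

All 7 points lie within [27.898, 28.396].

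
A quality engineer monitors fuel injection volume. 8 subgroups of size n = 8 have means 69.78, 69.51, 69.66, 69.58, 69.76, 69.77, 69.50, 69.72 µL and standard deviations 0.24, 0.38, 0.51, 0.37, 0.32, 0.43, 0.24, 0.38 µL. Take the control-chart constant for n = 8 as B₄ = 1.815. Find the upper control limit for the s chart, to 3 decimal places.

0.651

s̄ = (0.24 + 0.38 + 0.51 + 0.37 + 0.32 + 0.43 + 0.24 + 0.38) / 8 = 0.3588
UCL_s = B₄·s̄ = 1.815 × 0.3588 = 0.6511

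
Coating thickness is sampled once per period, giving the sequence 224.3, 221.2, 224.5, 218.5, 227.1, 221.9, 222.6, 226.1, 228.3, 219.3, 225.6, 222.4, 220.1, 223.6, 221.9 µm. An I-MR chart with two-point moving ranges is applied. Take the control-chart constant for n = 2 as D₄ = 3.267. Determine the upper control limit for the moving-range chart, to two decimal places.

13.67

Moving ranges: 3.1, 3.3, 6.0, 8.6, 5.2, 0.7, 3.5, 2.2, 9.0, 6.3, 3.2, 2.3, 3.5, 1.7; M̄R̄ = 58.6000 / 14 = 4.1857
UCL_MR = D₄·M̄R̄ = 3.267 × 4.1857 = 13.6747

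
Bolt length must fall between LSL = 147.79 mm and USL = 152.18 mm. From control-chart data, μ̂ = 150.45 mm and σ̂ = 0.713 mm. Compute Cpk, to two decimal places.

Cpu = (USL − μ̂) / (3σ̂) = (152.18 − 150.45) / (3 × 0.713) = 0.8088; Cpl = (μ̂ − LSL) / (3σ̂) = (150.45 − 147.79) / (3 × 0.713) = 1.2436; Cpk = min(Cpu, Cpl) = 0.8088

0.81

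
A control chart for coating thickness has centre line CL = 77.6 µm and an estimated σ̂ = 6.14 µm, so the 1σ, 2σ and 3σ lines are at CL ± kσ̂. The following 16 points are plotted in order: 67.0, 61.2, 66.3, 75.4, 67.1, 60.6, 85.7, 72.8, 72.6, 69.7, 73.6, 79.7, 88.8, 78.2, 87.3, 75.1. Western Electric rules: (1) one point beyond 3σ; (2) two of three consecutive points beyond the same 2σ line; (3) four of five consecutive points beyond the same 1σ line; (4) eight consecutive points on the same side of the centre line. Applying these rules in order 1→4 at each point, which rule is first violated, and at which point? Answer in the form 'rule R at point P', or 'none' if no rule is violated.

rule 3 at point 5

Zone of each point (C = within 1σ̂, B = 1σ̂–2σ̂, A = 2σ̂–3σ̂, * = beyond 3σ̂; sign = side of CL): 1:-B, 2:-A, 3:-B, 4:-C, 5:-B, 6:-A, 7:+B, 8:-C, 9:-C, 10:-B, 11:-C, 12:+C, 13:+B, 14:+C, 15:+B, 16:-C
Rule 3 (four of five consecutive points beyond the same 1σ limit) is satisfied at point 5.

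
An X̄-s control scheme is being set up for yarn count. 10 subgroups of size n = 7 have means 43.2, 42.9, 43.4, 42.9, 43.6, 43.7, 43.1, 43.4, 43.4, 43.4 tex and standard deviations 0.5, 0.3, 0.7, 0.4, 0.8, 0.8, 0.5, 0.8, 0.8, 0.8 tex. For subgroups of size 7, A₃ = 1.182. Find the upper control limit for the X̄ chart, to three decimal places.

44.056

X̄̄ = (43.2 + 42.9 + 43.4 + 42.9 + 43.6 + 43.7 + 43.1 + 43.4 + 43.4 + 43.4) / 10 = 43.3000
s̄ = (0.5 + 0.3 + 0.7 + 0.4 + 0.8 + 0.8 + 0.5 + 0.8 + 0.8 + 0.8) / 10 = 0.6400
UCL = X̄̄ + A₃·s̄ = 43.3000 + 1.182 × 0.6400 = 44.0565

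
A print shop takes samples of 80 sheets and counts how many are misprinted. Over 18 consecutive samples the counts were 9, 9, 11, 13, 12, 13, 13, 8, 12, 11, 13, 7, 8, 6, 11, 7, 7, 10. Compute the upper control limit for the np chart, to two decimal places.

18.87

p̄ = Σdᵢ / (k·n) = 180 / (18 × 80) = 0.12500
UCL = np̄ + 3·√(np̄(1−p̄)) = 10.0000 + 3 × √(10.0000×0.87500) = 10.0000 + 3 × 2.9580 = 18.8741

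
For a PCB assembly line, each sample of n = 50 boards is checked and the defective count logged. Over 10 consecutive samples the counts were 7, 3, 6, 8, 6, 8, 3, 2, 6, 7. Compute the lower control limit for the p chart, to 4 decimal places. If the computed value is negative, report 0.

p̄ = Σdᵢ / (k·n) = 56 / (10 × 50) = 0.11200
LCL = p̄ − 3·√(p̄(1−p̄)/n) = 0.11200 − 3 × 0.04460 = -0.02180 → 0 (negative, so LCL = 0)

0.0000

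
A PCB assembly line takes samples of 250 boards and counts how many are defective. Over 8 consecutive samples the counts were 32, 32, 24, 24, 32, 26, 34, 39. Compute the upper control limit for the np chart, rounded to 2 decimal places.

p̄ = Σdᵢ / (k·n) = 243 / (8 × 250) = 0.12150
UCL = np̄ + 3·√(np̄(1−p̄)) = 30.3750 + 3 × √(30.3750×0.87850) = 30.3750 + 3 × 5.1657 = 45.8721

45.87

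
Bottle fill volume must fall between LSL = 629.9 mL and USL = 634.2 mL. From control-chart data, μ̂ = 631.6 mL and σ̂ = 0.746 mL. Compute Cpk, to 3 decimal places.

Cpu = (USL − μ̂) / (3σ̂) = (634.2 − 631.6) / (3 × 0.746) = 1.1618; Cpl = (μ̂ − LSL) / (3σ̂) = (631.6 − 629.9) / (3 × 0.746) = 0.7596; Cpk = min(Cpu, Cpl) = 0.7596

0.760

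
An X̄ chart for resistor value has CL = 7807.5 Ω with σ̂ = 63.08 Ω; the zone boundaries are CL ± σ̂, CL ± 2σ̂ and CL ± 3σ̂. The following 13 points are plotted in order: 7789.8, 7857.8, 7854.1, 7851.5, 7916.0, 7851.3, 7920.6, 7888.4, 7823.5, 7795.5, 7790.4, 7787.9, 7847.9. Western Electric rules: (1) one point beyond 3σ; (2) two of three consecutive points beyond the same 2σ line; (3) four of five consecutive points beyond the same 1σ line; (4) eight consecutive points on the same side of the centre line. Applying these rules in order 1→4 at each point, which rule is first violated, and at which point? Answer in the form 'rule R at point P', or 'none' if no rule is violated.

Zone of each point (C = within 1σ̂, B = 1σ̂–2σ̂, A = 2σ̂–3σ̂, * = beyond 3σ̂; sign = side of CL): 1:-C, 2:+C, 3:+C, 4:+C, 5:+B, 6:+C, 7:+B, 8:+B, 9:+C, 10:-C, 11:-C, 12:-C, 13:+C
Rule 4 (eight consecutive points on the same side of the centre line) is satisfied at point 9.

rule 4 at point 9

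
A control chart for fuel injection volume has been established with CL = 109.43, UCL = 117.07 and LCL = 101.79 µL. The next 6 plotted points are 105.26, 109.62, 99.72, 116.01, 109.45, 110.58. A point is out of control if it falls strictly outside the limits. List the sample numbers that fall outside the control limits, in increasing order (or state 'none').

3

Compare each point to [101.79, 117.07]: sample 3 = 99.72 < LCL.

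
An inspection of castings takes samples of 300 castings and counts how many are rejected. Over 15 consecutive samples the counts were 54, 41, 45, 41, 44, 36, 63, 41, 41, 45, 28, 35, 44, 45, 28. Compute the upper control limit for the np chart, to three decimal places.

p̄ = Σdᵢ / (k·n) = 631 / (15 × 300) = 0.14022
UCL = np̄ + 3·√(np̄(1−p̄)) = 42.0667 + 3 × √(42.0667×0.85978) = 42.0667 + 3 × 6.0140 = 60.1086

60.109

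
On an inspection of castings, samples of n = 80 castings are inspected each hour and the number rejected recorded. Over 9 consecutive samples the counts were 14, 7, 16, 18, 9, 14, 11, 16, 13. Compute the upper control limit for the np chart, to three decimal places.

p̄ = Σdᵢ / (k·n) = 118 / (9 × 80) = 0.16389
UCL = np̄ + 3·√(np̄(1−p̄)) = 13.1111 + 3 × √(13.1111×0.83611) = 13.1111 + 3 × 3.3109 = 23.0439

23.044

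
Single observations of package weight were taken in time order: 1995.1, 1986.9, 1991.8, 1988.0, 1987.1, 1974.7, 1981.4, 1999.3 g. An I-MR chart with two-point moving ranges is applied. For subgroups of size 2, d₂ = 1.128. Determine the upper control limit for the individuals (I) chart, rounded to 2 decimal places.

2008.86

X̄ = (1995.1 + 1986.9 + 1991.8 + 1988.0 + 1987.1 + 1974.7 + 1981.4 + 1999.3) / 8 = 1988.0375
Moving ranges: 8.2, 4.9, 3.8, 0.9, 12.4, 6.7, 17.9; M̄R̄ = 54.8000 / 7 = 7.8286
UCL = X̄ + 3·M̄R̄/d₂ = 1988.0375 + 3 × 7.8286 / 1.128 = 2008.8582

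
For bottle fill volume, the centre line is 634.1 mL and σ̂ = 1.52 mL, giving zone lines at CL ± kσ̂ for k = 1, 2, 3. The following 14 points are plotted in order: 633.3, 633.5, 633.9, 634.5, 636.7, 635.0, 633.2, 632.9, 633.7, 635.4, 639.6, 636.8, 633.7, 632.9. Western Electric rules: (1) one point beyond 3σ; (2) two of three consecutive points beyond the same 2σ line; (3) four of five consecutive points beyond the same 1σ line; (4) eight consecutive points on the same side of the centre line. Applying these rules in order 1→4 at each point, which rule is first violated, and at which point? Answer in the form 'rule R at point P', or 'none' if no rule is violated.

Zone of each point (C = within 1σ̂, B = 1σ̂–2σ̂, A = 2σ̂–3σ̂, * = beyond 3σ̂; sign = side of CL): 1:-C, 2:-C, 3:-C, 4:+C, 5:+B, 6:+C, 7:-C, 8:-C, 9:-C, 10:+C, 11:+*, 12:+B, 13:-C, 14:-C
Rule 1 (one point beyond the 3σ limits) is satisfied at point 11.

rule 1 at point 11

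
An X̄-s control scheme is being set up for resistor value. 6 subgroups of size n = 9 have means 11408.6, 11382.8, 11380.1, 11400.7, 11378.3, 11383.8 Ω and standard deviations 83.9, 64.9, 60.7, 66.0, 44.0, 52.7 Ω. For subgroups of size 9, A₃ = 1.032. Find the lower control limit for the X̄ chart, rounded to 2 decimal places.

X̄̄ = (11408.6 + 11382.8 + 11380.1 + 11400.7 + 11378.3 + 11383.8) / 6 = 11389.0500
s̄ = (83.9 + 64.9 + 60.7 + 66.0 + 44.0 + 52.7) / 6 = 62.0333
LCL = X̄̄ − A₃·s̄ = 11389.0500 − 1.032 × 62.0333 = 11325.0316

11325.03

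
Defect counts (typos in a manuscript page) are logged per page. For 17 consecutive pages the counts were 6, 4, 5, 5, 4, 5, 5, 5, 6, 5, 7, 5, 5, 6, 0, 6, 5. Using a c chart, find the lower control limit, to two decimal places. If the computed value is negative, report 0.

c̄ = (6 + 4 + 5 + 5 + 4 + 5 + 5 + 5 + 6 + 5 + 7 + 5 + 5 + 6 + 0 + 6 + 5) / 17 = 84 / 17 = 4.9412
LCL = c̄ − 3√c̄ = 4.9412 − 3 × 2.2229 = -1.7275 → 0 (cannot be negative)

0.00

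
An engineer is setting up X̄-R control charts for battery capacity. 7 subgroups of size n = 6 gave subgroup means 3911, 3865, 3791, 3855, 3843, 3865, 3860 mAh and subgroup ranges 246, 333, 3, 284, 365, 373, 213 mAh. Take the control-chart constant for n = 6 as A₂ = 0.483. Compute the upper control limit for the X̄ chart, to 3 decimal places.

X̄̄ = (3911 + 3865 + 3791 + 3855 + 3843 + 3865 + 3860) / 7 = 26990.0000 / 7 = 3855.7143
R̄ = (246 + 333 + 3 + 284 + 365 + 373 + 213) / 7 = 1817.0000 / 7 = 259.5714
UCL = X̄̄ + A₂·R̄ = 3855.7143 + 0.483 × 259.5714 = 3981.0873

3981.087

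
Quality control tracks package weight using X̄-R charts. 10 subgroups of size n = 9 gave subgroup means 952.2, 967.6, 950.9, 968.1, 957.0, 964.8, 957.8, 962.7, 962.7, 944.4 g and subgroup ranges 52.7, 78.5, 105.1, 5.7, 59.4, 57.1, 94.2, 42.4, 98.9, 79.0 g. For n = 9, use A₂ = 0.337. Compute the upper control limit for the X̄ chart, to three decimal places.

X̄̄ = (952.2 + 967.6 + 950.9 + 968.1 + 957.0 + 964.8 + 957.8 + 962.7 + 962.7 + 944.4) / 10 = 9588.2000 / 10 = 958.8200
R̄ = (52.7 + 78.5 + 105.1 + 5.7 + 59.4 + 57.1 + 94.2 + 42.4 + 98.9 + 79.0) / 10 = 673.0000 / 10 = 67.3000
UCL = X̄̄ + A₂·R̄ = 958.8200 + 0.337 × 67.3000 = 981.5001

981.500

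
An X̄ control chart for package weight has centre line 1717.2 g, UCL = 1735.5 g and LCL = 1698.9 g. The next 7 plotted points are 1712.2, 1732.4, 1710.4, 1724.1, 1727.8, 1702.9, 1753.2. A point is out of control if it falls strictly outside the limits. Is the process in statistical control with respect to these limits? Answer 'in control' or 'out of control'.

Compare each point to [1698.9, 1735.5]: sample 7 = 1753.2 > UCL.

out of control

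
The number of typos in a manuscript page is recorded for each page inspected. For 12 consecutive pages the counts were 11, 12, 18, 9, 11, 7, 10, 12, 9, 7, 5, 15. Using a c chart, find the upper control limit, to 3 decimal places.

20.221

c̄ = (11 + 12 + 18 + 9 + 11 + 7 + 10 + 12 + 9 + 7 + 5 + 15) / 12 = 126 / 12 = 10.5000
UCL = c̄ + 3√c̄ = 10.5000 + 3 × √10.5000 = 10.5000 + 3 × 3.2404 = 20.2211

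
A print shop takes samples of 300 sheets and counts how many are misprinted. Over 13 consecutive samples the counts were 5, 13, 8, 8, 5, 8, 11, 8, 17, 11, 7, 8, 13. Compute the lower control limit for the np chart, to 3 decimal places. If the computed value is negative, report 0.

0.339

p̄ = Σdᵢ / (k·n) = 122 / (13 × 300) = 0.03128
LCL = np̄ − 3·√(np̄(1−p̄)) = 9.3846 − 3 × 3.0151 = 0.3392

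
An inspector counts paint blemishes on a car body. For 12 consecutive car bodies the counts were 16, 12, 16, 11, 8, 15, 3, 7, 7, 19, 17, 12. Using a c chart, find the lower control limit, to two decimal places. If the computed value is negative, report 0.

1.56

c̄ = (16 + 12 + 16 + 11 + 8 + 15 + 3 + 7 + 7 + 19 + 17 + 12) / 12 = 143 / 12 = 11.9167
LCL = c̄ − 3√c̄ = 11.9167 − 3 × 3.4521 = 1.5605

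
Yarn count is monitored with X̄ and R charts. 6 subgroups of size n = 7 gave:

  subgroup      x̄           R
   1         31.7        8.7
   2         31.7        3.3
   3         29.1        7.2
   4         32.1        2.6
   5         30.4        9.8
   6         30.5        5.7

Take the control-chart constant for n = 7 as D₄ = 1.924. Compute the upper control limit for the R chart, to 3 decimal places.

11.961

R̄ = (8.7 + 3.3 + 7.2 + 2.6 + 9.8 + 5.7) / 6 = 37.3000 / 6 = 6.2167
UCL_R = D₄·R̄ = 1.924 × 6.2167 = 11.9609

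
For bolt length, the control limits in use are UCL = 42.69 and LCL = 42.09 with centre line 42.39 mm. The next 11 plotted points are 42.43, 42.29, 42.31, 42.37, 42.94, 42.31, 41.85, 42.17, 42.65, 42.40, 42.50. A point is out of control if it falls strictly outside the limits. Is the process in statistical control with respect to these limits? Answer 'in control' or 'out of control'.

Compare each point to [42.09, 42.69]: sample 5 = 42.94 > UCL; sample 7 = 41.85 < LCL.

out of control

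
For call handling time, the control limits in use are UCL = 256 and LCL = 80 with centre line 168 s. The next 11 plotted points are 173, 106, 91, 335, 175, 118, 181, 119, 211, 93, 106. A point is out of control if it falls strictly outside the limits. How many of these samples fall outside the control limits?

1

Compare each point to [80, 256]: sample 4 = 335 > UCL.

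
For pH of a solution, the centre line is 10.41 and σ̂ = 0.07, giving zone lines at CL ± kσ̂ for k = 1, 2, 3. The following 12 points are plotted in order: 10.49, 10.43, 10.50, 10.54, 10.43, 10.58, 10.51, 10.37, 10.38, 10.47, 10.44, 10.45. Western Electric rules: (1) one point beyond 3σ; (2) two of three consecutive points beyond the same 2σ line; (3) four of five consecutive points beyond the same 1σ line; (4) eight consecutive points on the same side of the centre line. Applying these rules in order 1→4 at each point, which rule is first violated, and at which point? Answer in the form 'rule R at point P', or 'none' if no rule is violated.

Zone of each point (C = within 1σ̂, B = 1σ̂–2σ̂, A = 2σ̂–3σ̂, * = beyond 3σ̂; sign = side of CL): 1:+B, 2:+C, 3:+B, 4:+B, 5:+C, 6:+A, 7:+B, 8:-C, 9:-C, 10:+C, 11:+C, 12:+C
Rule 3 (four of five consecutive points beyond the same 1σ limit) is satisfied at point 7.

rule 3 at point 7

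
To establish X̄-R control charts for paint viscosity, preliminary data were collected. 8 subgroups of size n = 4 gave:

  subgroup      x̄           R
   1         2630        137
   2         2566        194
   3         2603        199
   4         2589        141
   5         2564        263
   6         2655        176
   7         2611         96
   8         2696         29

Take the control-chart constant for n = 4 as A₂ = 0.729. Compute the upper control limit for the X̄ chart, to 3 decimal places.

2726.789

X̄̄ = (2630 + 2566 + 2603 + 2589 + 2564 + 2655 + 2611 + 2696) / 8 = 20914.0000 / 8 = 2614.2500
R̄ = (137 + 194 + 199 + 141 + 263 + 176 + 96 + 29) / 8 = 1235.0000 / 8 = 154.3750
UCL = X̄̄ + A₂·R̄ = 2614.2500 + 0.729 × 154.3750 = 2726.7894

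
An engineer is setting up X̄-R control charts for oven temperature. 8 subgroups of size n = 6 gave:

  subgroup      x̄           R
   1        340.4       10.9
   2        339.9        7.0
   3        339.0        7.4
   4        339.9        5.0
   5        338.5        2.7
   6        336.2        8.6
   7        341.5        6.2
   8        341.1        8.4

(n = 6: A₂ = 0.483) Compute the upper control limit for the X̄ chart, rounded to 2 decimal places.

342.96

X̄̄ = (340.4 + 339.9 + 339.0 + 339.9 + 338.5 + 336.2 + 341.5 + 341.1) / 8 = 2716.5000 / 8 = 339.5625
R̄ = (10.9 + 7.0 + 7.4 + 5.0 + 2.7 + 8.6 + 6.2 + 8.4) / 8 = 56.2000 / 8 = 7.0250
UCL = X̄̄ + A₂·R̄ = 339.5625 + 0.483 × 7.0250 = 342.9556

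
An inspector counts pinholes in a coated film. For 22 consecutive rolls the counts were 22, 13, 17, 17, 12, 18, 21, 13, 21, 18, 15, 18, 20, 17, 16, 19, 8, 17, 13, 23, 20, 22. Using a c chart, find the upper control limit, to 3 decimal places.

c̄ = (22 + 13 + 17 + 17 + 12 + 18 + 21 + 13 + 21 + 18 + 15 + 18 + 20 + 17 + 16 + 19 + 8 + 17 + 13 + 23 + 20 + 22) / 22 = 380 / 22 = 17.2727
UCL = c̄ + 3√c̄ = 17.2727 + 3 × √17.2727 = 17.2727 + 3 × 4.1560 = 29.7409

29.741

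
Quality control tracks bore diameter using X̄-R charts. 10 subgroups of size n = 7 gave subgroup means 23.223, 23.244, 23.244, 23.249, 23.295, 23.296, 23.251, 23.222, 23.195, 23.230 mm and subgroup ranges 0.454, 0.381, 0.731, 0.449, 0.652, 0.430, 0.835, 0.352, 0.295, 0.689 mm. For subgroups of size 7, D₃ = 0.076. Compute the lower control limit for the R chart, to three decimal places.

0.040

R̄ = (0.454 + 0.381 + 0.731 + 0.449 + 0.652 + 0.430 + 0.835 + 0.352 + 0.295 + 0.689) / 10 = 5.2680 / 10 = 0.5268
LCL_R = D₃·R̄ = 0.076 × 0.5268 = 0.0400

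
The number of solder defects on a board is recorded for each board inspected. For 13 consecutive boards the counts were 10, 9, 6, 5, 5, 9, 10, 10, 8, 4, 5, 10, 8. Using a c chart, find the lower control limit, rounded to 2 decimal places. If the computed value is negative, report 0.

0.00

c̄ = (10 + 9 + 6 + 5 + 5 + 9 + 10 + 10 + 8 + 4 + 5 + 10 + 8) / 13 = 99 / 13 = 7.6154
LCL = c̄ − 3√c̄ = 7.6154 − 3 × 2.7596 = -0.6634 → 0 (cannot be negative)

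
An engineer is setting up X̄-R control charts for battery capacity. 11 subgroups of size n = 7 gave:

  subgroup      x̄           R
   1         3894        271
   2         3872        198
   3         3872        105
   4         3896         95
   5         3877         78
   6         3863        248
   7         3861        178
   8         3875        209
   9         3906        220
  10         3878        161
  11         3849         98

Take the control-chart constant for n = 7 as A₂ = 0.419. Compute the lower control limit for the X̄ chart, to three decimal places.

3805.749

X̄̄ = (3894 + 3872 + 3872 + 3896 + 3877 + 3863 + 3861 + 3875 + 3906 + 3878 + 3849) / 11 = 42643.0000 / 11 = 3876.6364
R̄ = (271 + 198 + 105 + 95 + 78 + 248 + 178 + 209 + 220 + 161 + 98) / 11 = 1861.0000 / 11 = 169.1818
LCL = X̄̄ − A₂·R̄ = 3876.6364 − 0.419 × 169.1818 = 3805.7492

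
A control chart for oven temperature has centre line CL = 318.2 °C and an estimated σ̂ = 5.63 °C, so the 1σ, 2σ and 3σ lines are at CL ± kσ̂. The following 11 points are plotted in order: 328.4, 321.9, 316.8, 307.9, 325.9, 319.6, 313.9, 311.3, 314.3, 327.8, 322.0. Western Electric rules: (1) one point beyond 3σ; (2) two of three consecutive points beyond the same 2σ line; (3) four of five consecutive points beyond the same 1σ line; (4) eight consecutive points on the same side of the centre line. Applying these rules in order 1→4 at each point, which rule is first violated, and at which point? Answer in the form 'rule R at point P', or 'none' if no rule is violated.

none

Zone of each point (C = within 1σ̂, B = 1σ̂–2σ̂, A = 2σ̂–3σ̂, * = beyond 3σ̂; sign = side of CL): 1:+B, 2:+C, 3:-C, 4:-B, 5:+B, 6:+C, 7:-C, 8:-B, 9:-C, 10:+B, 11:+C
No rule fires across all 11 points.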